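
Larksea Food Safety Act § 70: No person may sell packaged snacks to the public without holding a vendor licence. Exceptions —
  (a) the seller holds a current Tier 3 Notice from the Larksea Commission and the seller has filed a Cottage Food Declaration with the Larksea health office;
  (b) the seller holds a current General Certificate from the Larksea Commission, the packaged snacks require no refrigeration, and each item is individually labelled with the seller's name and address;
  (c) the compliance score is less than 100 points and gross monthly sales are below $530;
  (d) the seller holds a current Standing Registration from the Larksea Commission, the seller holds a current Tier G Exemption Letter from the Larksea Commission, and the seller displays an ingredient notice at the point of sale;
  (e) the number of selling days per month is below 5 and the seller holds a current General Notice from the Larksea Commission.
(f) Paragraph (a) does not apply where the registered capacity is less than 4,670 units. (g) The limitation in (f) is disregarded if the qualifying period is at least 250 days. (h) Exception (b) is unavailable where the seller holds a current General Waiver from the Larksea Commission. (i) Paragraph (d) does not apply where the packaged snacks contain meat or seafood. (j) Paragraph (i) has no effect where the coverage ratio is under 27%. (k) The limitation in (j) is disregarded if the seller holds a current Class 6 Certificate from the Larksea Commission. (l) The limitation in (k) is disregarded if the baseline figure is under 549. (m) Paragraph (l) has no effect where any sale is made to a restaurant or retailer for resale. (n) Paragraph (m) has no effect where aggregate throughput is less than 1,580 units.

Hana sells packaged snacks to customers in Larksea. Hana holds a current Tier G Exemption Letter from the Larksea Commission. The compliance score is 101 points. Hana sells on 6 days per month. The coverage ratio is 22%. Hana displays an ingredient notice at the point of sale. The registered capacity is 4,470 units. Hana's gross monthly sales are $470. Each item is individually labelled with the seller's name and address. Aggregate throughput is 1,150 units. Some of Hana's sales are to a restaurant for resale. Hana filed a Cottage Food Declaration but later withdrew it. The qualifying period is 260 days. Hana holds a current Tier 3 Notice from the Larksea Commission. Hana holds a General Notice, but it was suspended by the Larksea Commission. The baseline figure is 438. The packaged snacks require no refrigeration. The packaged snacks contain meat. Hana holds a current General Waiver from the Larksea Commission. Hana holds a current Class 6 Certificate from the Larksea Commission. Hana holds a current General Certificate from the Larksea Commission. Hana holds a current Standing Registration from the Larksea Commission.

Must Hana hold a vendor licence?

Exception (a) does not apply: the Cottage Food Declaration was withdrawn.
Exception (b) is satisfied on its face — a current General Certificate is held; the packaged snacks are shelf-stable; items are individually labelled. Turning to paragraph (h): (h) operates against (b): a current General Waiver is held. Exception (b) does not apply.
Exception (c) fails — the compliance score is 101 points, not less than 100 points.
Exception (d) is satisfied on its face — a current Standing Registration is held; a current Tier G Exemption Letter is held; an ingredient notice is displayed. Considering the limiting provisions: (i) would limit (d) — the packaged snacks contain meat — but (j) sets (i) aside: (j) operates against (i): the coverage ratio is 22%, under the 27% limit. (k) would limit (j) — a current Class 6 Certificate is held — but (l) sets (k) aside: (l) operates against (k): the baseline figure is 438, under the 549 limit. (m) would limit (l) — some sales are to a restaurant for resale — but (n) sets (m) aside: (n) operates — aggregate throughput is 1,150 units, less than the 1,580 units limit. (d) remains available.
Exception (e) fails — the number of selling days per month is 6, not below 5.

No — exception (d) applies; Hana is not required to hold a vendor licence.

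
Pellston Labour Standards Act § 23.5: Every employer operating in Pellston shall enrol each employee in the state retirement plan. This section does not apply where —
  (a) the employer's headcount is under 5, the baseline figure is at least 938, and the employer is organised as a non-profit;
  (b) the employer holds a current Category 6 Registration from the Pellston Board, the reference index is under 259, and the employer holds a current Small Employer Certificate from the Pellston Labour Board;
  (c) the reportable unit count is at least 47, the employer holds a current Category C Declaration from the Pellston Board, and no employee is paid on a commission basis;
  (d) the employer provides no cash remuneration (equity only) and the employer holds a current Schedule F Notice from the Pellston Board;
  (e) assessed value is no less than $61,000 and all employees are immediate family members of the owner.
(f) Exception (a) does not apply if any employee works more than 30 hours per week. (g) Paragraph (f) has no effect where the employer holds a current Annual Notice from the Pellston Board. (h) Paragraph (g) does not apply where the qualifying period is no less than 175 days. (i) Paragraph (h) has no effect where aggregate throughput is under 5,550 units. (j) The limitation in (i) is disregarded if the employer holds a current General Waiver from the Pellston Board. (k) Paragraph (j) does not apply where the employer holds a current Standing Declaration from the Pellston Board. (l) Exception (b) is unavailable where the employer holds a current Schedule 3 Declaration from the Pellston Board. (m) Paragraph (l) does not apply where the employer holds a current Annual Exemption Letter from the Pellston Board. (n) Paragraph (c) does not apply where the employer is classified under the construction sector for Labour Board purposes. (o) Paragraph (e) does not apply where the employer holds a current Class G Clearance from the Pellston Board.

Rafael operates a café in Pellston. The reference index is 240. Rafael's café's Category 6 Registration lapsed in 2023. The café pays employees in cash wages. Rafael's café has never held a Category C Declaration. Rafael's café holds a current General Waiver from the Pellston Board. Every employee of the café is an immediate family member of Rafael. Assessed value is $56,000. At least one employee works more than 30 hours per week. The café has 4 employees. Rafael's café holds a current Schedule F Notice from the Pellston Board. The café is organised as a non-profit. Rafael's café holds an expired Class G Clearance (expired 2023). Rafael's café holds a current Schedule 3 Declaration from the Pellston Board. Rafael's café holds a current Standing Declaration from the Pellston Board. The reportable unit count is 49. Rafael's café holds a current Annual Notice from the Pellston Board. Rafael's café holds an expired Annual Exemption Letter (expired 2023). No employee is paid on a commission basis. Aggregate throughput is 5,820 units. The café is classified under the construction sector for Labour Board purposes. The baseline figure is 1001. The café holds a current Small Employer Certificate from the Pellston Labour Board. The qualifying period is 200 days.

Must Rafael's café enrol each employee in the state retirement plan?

Exception (a) is satisfied on its face — the employer's headcount is 4, under the 5 limit; the baseline figure is 1,001, meeting the 938 threshold; the employer is a non-profit. Turning to paragraphs (f)–(k): (f) operates against (a): at least one employee exceeds 30 hours/week. (g) would limit (f) — a current Annual Notice is held — but (h) sets (g) aside: (h) operates — the qualifying period is 200 days, meeting the 175 days threshold. (i), which would lift (h), does not operate here — aggregate throughput is 5,820 units, not under 5,550 units. (a) is therefore removed.
Exception (b) requires that the employer holds a current Category 6 Registration from the Pellston Board; but no current Category 6 Registration is held, so (b) is unavailable.
Exception (c) does not apply: the Category C Declaration is not current.
Exception (d) requires that the employer provides no cash remuneration (equity only); but employees are paid cash wages, so (d) is unavailable.
Exception (e) fails — assessed value is $56,000, short of $61,000.
No exception applies. The general rule governs.

Yes — Rafael's café must enrol each employee in the state retirement plan.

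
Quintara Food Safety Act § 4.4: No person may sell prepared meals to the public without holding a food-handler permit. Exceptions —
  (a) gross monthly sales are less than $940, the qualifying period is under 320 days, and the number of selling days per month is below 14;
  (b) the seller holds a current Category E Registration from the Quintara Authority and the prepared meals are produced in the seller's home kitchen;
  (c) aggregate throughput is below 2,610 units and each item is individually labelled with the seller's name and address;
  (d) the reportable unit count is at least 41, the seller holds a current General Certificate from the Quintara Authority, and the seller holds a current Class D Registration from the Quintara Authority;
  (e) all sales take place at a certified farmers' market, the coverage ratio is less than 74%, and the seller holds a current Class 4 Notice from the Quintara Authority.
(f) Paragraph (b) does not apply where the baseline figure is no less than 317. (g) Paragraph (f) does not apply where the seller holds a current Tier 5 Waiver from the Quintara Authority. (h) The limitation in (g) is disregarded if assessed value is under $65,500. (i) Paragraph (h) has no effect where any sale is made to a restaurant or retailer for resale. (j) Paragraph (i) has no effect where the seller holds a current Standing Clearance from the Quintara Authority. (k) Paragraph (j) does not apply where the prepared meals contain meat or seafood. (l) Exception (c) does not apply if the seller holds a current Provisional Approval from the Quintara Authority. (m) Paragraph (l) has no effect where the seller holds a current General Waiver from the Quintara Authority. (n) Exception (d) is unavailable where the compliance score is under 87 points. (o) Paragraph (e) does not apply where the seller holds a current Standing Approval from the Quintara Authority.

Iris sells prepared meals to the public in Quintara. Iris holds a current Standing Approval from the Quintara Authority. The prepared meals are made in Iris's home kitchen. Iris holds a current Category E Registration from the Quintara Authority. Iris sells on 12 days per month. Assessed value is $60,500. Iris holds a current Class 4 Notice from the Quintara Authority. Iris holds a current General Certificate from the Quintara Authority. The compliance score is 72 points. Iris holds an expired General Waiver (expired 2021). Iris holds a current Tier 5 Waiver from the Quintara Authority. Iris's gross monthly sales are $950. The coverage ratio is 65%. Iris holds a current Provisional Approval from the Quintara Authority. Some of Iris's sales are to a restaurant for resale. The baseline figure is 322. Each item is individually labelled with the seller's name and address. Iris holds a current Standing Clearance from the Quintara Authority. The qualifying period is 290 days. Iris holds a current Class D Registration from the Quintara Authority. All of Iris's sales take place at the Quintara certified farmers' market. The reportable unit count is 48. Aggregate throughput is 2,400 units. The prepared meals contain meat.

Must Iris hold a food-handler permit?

No — exception (b) applies; Iris is not required to hold a food-handler permit.

Exception (a) does not apply: gross monthly sales are $950, not less than $940.
Exception (b)'s conditions are all satisfied: a current Category E Registration is held; the prepared meals are home-kitchen produced. Under paragraphs (f)–(k): (f) is engaged (the baseline figure is 322, meeting the 317 threshold), but is displaced by (g): (g) is triggered — a current Tier 5 Waiver is held. (h) would limit (g) — assessed value is $60,500, under the $65,500 limit — but (i) sets (h) aside: (i) operates — some sales are to a restaurant for resale. (j) would limit (i) — a current Standing Clearance is held — but (k) sets (j) aside: (k) operates against (j): the prepared meals contain meat. Exception (b) stands.
Exception (c)'s conditions are all satisfied: aggregate throughput is 2,400 units, below the 2,610 units limit; items are individually labelled. But: (l) operates against (c): a current Provisional Approval is held. (m), which would lift (l), is not engaged — no current General Waiver is held. (c) is therefore removed.
Exception (d) is satisfied on its face — the reportable unit count is 48, meeting the 41 threshold; a current General Certificate is held; a current Class D Registration is held. But applying paragraph (n): (n) operates against (d): the compliance score is 72 points, under the 87 points limit. (d) is therefore removed.
Exception (e): all sales are at a certified farmers' market; the coverage ratio is 65%, less than the 74% limit; a current Class 4 Notice is held — every condition holds. But applying paragraph (o): (o) is engaged — a current Standing Approval is held. (e) is therefore removed.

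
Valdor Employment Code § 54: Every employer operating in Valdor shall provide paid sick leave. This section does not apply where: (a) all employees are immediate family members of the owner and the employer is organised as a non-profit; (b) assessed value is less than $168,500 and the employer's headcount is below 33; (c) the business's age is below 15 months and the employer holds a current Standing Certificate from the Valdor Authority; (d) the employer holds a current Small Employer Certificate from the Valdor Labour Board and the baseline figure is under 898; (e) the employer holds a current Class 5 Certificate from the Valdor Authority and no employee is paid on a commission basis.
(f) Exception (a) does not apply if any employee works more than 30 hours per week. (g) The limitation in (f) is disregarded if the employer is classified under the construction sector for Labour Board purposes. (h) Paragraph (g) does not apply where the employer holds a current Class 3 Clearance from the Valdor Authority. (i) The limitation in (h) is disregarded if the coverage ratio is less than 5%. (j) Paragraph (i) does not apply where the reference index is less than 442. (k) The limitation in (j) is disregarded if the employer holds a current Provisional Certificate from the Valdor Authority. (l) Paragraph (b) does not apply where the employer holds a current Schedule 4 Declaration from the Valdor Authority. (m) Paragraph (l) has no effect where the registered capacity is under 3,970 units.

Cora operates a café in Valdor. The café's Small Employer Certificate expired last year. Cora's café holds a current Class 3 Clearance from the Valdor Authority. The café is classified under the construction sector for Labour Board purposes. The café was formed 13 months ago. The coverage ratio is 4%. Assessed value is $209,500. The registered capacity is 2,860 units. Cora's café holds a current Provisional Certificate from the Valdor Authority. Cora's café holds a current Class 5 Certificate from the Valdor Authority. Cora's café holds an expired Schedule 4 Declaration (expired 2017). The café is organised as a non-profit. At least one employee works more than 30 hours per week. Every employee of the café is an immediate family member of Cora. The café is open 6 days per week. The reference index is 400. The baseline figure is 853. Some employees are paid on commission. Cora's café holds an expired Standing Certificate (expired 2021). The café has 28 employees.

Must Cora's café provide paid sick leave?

All of (a)'s requirements are met (every employee is an immediate family member; the employer is a non-profit). Under paragraphs (f)–(k): (f) would limit (a) — at least one employee exceeds 30 hours/week — but (g) sets (f) aside: (g) operates against (f): the café is classified under the construction sector. (h) applies (a current Class 3 Clearance is held), but is set aside by (i): (i) is engaged — the coverage ratio is 4%, less than the 5% limit. (j) would limit (i) — the reference index is 400, less than the 442 limit — but (k) sets (j) aside: (k) operates against (j): a current Provisional Certificate is held. Exception (a) stands.
Exception (b) fails — assessed value is $209,500, not less than $168,500.
Exception (c) does not apply: the Standing Certificate is not current.
Exception (d) fails — the Small Employer Certificate has expired.
Exception (e) does not apply: some employees are paid on commission.

No — exception (a) applies; Cora's café is not required to provide paid sick leave.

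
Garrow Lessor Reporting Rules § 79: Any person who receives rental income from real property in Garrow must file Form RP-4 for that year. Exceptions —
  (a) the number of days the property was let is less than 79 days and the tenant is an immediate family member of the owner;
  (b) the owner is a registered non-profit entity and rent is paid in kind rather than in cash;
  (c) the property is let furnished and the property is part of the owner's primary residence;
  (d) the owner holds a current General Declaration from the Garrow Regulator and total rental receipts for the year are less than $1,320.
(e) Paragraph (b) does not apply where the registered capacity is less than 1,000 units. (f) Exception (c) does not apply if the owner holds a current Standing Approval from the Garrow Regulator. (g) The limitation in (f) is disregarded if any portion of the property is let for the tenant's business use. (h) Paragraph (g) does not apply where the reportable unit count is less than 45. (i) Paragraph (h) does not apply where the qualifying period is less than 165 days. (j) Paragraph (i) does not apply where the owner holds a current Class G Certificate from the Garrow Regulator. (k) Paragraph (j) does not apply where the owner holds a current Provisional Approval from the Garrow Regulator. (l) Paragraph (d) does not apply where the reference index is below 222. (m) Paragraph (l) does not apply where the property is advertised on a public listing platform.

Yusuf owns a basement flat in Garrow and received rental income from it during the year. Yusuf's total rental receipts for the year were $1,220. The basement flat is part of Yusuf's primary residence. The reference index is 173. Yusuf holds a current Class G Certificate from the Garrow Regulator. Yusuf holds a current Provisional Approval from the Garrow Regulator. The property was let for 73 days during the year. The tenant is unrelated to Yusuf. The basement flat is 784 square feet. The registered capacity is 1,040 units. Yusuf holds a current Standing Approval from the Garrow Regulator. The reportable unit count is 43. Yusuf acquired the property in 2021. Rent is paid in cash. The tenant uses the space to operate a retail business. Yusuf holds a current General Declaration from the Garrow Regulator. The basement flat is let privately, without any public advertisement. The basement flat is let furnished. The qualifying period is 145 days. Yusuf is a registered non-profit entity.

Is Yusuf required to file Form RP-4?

Exception (a) does not apply: the tenant is unrelated to the owner.
Exception (b) requires that rent is paid in kind rather than in cash; but rent is paid in cash, so (b) is unavailable.
Exception (c): the property is let furnished; the basement flat is part of the primary residence — every condition holds. Under paragraphs (f)–(k): (f) would limit (c) — a current Standing Approval is held — but (g) sets (f) aside: (g) operates against (f): the space is let for business use. (h) operates (the reportable unit count is 43, less than the 45 limit), but is itself disapplied by (i): (i) operates against (h): the qualifying period is 145 days, less than the 165 days limit. (j) is engaged (a current Class G Certificate is held), but is itself disapplied by (k): (k) operates against (j): a current Provisional Approval is held. Exception (c) stands.
Exception (d) is satisfied on its face — a current General Declaration is held; total rental receipts for the year are $1,220, less than the $1,320 limit. Turning to paragraphs (l)–(m): (l) operates against (d): the reference index is 173, below the 222 limit. (m) is inapplicable (the property is let privately without advertisement), so (l) stands. So (d) is unavailable.

No — exception (c) applies; Yusuf is not required to file Form RP-4.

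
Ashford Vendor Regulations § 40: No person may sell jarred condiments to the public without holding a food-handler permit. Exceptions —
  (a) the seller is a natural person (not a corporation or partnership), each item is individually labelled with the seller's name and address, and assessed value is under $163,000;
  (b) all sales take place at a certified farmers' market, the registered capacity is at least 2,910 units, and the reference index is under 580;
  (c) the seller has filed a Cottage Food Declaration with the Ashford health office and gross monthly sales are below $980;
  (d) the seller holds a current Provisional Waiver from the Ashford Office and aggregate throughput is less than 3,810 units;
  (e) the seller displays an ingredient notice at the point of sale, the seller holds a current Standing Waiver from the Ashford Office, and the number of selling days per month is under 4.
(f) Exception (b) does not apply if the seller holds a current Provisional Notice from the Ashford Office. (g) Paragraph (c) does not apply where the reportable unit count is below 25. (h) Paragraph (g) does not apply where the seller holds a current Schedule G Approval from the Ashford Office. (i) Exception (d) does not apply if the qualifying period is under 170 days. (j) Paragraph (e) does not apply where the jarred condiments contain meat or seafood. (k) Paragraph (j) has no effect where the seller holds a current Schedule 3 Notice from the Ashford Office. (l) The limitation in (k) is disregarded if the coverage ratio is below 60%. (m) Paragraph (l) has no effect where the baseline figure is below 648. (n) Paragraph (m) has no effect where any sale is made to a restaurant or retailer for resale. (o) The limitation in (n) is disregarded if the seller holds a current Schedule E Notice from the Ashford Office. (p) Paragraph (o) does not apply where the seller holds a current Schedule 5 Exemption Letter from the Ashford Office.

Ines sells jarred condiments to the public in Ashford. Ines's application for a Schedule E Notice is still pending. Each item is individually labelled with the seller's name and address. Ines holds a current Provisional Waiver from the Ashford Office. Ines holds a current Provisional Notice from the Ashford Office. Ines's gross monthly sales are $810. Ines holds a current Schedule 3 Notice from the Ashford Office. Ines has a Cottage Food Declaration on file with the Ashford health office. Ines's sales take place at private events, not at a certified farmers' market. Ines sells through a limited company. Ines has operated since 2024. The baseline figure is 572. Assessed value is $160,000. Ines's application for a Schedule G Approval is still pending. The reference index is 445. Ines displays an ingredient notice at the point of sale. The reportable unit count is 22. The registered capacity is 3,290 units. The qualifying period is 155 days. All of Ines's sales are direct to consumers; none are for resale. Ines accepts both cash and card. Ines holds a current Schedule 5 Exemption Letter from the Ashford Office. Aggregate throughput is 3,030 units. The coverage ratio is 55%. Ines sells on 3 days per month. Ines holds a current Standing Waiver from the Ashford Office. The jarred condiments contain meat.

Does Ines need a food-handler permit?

No — exception (e) applies; Ines is not required to hold a food-handler permit.

Exception (a) requires that the seller is a natural person (not a corporation or partnership); but the seller operates through a limited company, so (a) is unavailable.
Exception (b) requires that all sales take place at a certified farmers' market; but sales are at private events, not a certified farmers' market, so (b) is unavailable.
Exception (c) is satisfied on its face — a Cottage Food Declaration is on file; gross monthly sales are $810, below the $980 limit. However, paragraphs (g)–(h) must be considered: (g) operates against (c): the reportable unit count is 22, below the 25 limit. (h), which would lift (g), does not operate here — the Schedule G Approval is not current. (c) is therefore removed.
All of (d)'s requirements are met (a current Provisional Waiver is held; aggregate throughput is 3,030 units, less than the 3,810 units limit). But: (i) operates against (d): the qualifying period is 155 days, under the 170 days limit. (d) is therefore removed.
Exception (e)'s conditions are all satisfied: an ingredient notice is displayed; a current Standing Waiver is held; the number of selling days per month is 3, under the 4 limit. Under paragraphs (j)–(p): (j) would limit (e) — the jarred condiments contain meat — but (k) sets (j) aside: (k) operates against (j): a current Schedule 3 Notice is held. (l) is triggered (the coverage ratio is 55%, below the 60% limit), but is displaced by (m): (m) operates against (l): the baseline figure is 572, below the 648 limit. (n), which would lift (m), is not engaged — no sales are for resale. Exception (e) stands.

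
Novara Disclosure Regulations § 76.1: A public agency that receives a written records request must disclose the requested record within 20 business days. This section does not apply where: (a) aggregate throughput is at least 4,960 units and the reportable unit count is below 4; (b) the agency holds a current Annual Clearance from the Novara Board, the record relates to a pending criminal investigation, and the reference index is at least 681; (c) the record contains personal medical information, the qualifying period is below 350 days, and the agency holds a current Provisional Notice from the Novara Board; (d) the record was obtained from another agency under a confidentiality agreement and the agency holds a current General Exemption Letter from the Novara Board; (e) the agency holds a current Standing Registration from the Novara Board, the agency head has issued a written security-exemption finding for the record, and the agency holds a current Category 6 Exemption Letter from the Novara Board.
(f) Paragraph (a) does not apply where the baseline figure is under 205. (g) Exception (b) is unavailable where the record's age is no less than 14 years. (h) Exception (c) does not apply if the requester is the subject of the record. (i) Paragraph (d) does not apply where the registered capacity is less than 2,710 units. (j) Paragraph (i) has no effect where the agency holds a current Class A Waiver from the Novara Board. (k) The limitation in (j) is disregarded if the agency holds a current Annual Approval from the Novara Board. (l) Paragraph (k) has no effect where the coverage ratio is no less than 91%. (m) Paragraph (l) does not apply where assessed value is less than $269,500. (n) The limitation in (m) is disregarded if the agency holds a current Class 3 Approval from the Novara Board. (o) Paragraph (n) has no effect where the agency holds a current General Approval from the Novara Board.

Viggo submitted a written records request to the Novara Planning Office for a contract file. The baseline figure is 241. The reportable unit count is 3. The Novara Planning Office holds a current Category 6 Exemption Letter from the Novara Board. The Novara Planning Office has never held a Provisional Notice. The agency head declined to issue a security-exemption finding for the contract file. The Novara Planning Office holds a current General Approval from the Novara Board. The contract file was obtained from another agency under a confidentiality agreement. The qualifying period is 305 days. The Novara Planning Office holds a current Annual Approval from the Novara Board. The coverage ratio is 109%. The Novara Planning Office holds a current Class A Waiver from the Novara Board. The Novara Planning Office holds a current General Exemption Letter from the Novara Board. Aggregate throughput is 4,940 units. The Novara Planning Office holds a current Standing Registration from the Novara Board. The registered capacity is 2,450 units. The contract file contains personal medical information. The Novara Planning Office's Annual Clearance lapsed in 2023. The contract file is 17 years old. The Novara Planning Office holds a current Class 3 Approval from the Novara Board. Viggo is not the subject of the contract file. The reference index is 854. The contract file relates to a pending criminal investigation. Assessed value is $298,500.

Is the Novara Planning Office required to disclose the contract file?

No — exception (d) applies; the Novara Planning Office is not required to disclose the contract file.

Exception (a) fails — aggregate throughput is 4,940 units, short of 4,960 units.
Exception (b) does not apply: there is no Annual Clearance in force.
Exception (c) does not apply: the Provisional Notice is not current.
All of (d)'s requirements are met (the contract file was obtained under a confidentiality agreement; a current General Exemption Letter is held). Under paragraphs (i)–(o): (i) would limit (d) — the registered capacity is 2,450 units, less than the 2,710 units limit — but (j) sets (i) aside: (j) operates against (i): a current Class A Waiver is held. (k) would limit (j) — a current Annual Approval is held — but (l) sets (k) aside: (l) operates against (k): the coverage ratio is 109%, meeting the 91% threshold. (m), which would lift (l), does not operate here — assessed value is $298,500, not less than $269,500. So (d) applies.
Exception (e) does not apply: the agency head declined to issue a security-exemption finding.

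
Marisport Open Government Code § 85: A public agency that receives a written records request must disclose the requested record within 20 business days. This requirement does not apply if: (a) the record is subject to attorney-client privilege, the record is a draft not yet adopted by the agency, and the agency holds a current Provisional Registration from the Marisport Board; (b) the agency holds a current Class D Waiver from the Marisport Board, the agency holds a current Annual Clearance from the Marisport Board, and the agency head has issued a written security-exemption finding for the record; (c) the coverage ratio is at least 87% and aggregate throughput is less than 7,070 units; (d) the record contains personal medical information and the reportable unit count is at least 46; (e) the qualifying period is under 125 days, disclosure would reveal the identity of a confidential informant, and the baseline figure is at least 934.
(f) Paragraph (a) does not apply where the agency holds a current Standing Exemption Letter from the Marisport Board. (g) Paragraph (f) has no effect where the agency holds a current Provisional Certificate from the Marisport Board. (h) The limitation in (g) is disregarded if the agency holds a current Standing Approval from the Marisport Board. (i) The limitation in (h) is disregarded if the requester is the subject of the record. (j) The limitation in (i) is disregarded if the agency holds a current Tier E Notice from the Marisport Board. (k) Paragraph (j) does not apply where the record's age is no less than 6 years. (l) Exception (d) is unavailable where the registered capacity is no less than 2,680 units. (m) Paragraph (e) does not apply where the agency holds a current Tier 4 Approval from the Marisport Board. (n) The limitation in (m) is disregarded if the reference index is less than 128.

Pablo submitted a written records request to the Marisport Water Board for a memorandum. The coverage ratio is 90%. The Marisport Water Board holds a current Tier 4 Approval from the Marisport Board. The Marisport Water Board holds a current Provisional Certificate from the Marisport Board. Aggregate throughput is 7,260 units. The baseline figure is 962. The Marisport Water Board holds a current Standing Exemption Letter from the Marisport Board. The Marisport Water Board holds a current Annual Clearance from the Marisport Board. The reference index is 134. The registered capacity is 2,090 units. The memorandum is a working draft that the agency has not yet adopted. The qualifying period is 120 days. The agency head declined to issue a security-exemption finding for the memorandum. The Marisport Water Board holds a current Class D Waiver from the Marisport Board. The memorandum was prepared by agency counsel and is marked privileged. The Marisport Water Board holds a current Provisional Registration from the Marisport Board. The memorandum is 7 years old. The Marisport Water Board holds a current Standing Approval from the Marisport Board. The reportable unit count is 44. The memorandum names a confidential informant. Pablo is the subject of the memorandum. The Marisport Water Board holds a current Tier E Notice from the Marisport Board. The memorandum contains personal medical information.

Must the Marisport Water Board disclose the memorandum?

Exception (a) is satisfied on its face — the memorandum is privileged; the memorandum is an unadopted draft; a current Provisional Registration is held. As to paragraphs (f)–(k): (f) is engaged (a current Standing Exemption Letter is held), but is displaced by (g): (g) operates against (f): a current Provisional Certificate is held. (h) would limit (g) — a current Standing Approval is held — but (i) sets (h) aside: (i) operates against (h): Pablo is the subject of the memorandum. (j) is triggered (a current Tier E Notice is held), but yields to (k): (k) operates against (j): the record's age is 7 years, meeting the 6 years threshold. So (a) applies.
Exception (b) does not apply: the agency head declined to issue a security-exemption finding.
Exception (c) requires that aggregate throughput is less than 7,070 units; but aggregate throughput is 7,260 units, not less than 7,070 units, so (c) is unavailable.
Exception (d) fails — the reportable unit count is 44, short of 46.
All of (e)'s requirements are met (the qualifying period is 120 days, under the 125 days limit; the memorandum names a confidential informant; the baseline figure is 962, meeting the 934 threshold). But: (m) operates against (e): a current Tier 4 Approval is held. (n) does not operate here (the reference index is 134, not less than 128), so (m) stands. So (e) is unavailable.

No — exception (a) applies; the Marisport Water Board is not required to disclose the memorandum.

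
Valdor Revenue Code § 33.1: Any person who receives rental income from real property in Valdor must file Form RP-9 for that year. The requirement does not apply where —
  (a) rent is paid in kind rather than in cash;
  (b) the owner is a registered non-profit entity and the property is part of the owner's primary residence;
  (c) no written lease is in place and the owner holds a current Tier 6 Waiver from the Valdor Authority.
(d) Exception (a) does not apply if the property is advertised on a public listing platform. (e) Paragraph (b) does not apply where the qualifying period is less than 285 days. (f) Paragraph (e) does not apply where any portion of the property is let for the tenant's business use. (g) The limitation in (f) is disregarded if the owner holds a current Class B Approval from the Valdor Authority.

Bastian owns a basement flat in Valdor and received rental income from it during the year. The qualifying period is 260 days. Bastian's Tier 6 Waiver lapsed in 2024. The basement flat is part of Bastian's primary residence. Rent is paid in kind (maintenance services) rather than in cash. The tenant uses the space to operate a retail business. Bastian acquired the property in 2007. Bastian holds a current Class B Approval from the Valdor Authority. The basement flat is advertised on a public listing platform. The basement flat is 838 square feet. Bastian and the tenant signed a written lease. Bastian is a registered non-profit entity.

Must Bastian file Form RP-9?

All of (a)'s requirements are met (rent is paid in kind). But: (d) operates against (a): the property is publicly advertised. Exception (a) does not apply.
All of (b)'s requirements are met (Bastian is a registered non-profit; the basement flat is part of the primary residence). But: (e) operates against (b): the qualifying period is 260 days, less than the 285 days limit. (f) operates (the space is let for business use), but is set aside by (g): (g) is engaged — a current Class B Approval is held. Exception (b) does not apply.
Exception (c) requires that no written lease is in place; but a written lease is in place, so (c) is unavailable.
Every exception is unavailable, so the rule governs.

Yes — Bastian must file Form RP-9.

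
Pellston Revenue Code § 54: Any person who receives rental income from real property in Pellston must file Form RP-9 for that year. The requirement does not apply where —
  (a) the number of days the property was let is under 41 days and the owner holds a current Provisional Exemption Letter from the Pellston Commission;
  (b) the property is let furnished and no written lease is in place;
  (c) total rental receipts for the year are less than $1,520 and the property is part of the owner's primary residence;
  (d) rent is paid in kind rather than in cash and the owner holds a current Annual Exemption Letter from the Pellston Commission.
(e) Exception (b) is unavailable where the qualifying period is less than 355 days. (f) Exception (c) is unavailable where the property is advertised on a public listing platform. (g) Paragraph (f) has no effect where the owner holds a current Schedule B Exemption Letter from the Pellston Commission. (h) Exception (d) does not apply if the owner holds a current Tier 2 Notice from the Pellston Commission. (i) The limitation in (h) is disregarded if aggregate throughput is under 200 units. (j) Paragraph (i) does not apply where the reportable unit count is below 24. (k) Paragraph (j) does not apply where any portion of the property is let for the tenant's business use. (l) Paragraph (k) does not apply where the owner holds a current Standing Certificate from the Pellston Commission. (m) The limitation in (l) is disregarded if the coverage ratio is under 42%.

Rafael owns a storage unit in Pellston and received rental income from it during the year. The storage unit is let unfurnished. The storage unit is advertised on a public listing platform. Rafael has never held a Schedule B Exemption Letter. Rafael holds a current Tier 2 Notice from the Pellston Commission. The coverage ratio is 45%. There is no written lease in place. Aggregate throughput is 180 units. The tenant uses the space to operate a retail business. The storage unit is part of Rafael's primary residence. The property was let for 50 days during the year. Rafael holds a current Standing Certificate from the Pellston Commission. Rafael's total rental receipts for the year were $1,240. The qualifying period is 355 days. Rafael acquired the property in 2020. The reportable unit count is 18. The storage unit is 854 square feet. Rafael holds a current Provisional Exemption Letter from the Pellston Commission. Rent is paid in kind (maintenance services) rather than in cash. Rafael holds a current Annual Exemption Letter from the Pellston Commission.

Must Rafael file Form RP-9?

Yes — Rafael must file Form RP-9.

Exception (a) fails — the number of days the property was let is 50 days, not under 41 days.
Exception (b) requires that the property is let furnished; but the property is let unfurnished, so (b) is unavailable.
Exception (c)'s conditions are all satisfied: total rental receipts for the year are $1,240, less than the $1,520 limit; the storage unit is part of the primary residence. However, paragraphs (f)–(g) must be considered: (f) is triggered — the property is publicly advertised. (g), which would lift (f), does not operate here — no current Schedule B Exemption Letter is held. So (c) is unavailable.
All of (d)'s requirements are met (rent is paid in kind; a current Annual Exemption Letter is held). However, paragraphs (h)–(m) must be considered: (h) applies — a current Tier 2 Notice is held. (i) would limit (h) — aggregate throughput is 180 units, under the 200 units limit — but (j) sets (i) aside: (j) operates against (i): the reportable unit count is 18, below the 24 limit. (k) is triggered (the space is let for business use), but is displaced by (l): (l) operates against (k): a current Standing Certificate is held. (m), which would lift (l), does not operate here — the coverage ratio is 45%, not under 42%. So (d) is unavailable.
No exception is made out. Rafael falls within the general rule.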